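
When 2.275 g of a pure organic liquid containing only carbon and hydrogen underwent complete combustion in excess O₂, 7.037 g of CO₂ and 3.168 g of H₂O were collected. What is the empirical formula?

mol C = 7.037 g CO₂ ÷ 44.009 g/mol = 0.15990 mol
mol H = 2 × 3.168 g H₂O ÷ 18.015 g/mol = 0.35171 mol
Divide by the smallest (0.15990 mol): C 1.000, H 2.200
Multiplying each by 5 gives whole numbers: C 5.00, H 11.00

C5H11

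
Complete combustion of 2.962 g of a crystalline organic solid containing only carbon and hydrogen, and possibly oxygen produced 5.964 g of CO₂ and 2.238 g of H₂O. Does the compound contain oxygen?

yes

mol C = 5.964 g CO₂ ÷ 44.009 g/mol = 0.13552 mol
mol H = 2 × 2.238 g H₂O ÷ 18.015 g/mol = 0.24846 mol
C and H account for only 1.8782 g of the 2.962 g sample; the remaining 1.0838 g must be oxygen.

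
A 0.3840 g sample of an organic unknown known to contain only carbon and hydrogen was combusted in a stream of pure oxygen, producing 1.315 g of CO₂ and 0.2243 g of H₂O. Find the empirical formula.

C6H5

mol C = 1.315 g CO₂ ÷ 44.009 g/mol = 0.029880 mol
mol H = 2 × 0.2243 g H₂O ÷ 18.015 g/mol = 0.024901 mol
Divide by the smallest (0.024901 mol): C 1.200, H 1.000
Multiplying each by 5 gives whole numbers: C 6.00, H 5.00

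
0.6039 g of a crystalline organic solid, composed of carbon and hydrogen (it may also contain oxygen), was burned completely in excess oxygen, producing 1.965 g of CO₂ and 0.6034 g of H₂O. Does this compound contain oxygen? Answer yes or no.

mol C = 1.965 g CO₂ ÷ 44.009 g/mol = 0.044650 mol
mol H = 2 × 0.6034 g H₂O ÷ 18.015 g/mol = 0.066989 mol
C and H together account for 0.60382 g — essentially the entire 0.6039 g sample — so the compound contains no oxygen.

no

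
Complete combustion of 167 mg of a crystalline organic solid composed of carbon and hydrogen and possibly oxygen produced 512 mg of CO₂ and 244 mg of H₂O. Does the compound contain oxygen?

mol C = 0.512 g CO₂ ÷ 44.009 g/mol = 0.01163 mol
mol H = 2 × 0.244 g H₂O ÷ 18.015 g/mol = 0.02709 mol
C and H together account for 0.1670 g — essentially the entire 0.167 g sample — so the compound contains no oxygen.

no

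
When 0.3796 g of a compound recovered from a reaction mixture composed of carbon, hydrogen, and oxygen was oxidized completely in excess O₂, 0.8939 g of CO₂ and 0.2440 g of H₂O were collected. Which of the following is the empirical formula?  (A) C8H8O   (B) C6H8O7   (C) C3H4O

mol C = 0.8939 g CO₂ ÷ 44.009 g/mol = 0.020312 mol
mol H = 2 × 0.2440 g H₂O ÷ 18.015 g/mol = 0.027089 mol
mass O = 0.3796 − (0.24396 + 0.027305) = 0.10833 g → mol O = 0.10833 ÷ 15.999 = 0.0067711 mol
Divide by the smallest (0.0067711 mol): C 3.000, H 4.001, O 1.000

(C) C3H4O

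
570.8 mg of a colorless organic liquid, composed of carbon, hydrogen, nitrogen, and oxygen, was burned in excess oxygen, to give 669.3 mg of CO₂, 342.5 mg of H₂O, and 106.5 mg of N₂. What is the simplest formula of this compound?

C2H5NO2

mol C = 0.6693 g CO₂ ÷ 44.009 g/mol = 0.015208 mol
mol H = 2 × 0.3425 g H₂O ÷ 18.015 g/mol = 0.038024 mol
mol N = 2 × 0.1065 g N₂ ÷ 28.014 g/mol = 0.0076033 mol
mass O = 0.5708 − (0.18267 + 0.038328 + 0.10650) = 0.24331 g → mol O = 0.24331 ÷ 15.999 = 0.015208 mol
Divide by the smallest (0.0076033 mol): C 2.000, H 5.001, N 1.000, O 2.000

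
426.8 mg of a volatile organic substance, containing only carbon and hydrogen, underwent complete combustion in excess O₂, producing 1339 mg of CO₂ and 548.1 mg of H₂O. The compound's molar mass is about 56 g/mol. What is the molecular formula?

C4H8

mol C = 1.339 g CO₂ ÷ 44.009 g/mol = 0.030426 mol
mol H = 2 × 0.5481 g H₂O ÷ 18.015 g/mol = 0.060849 mol
Divide by the smallest (0.030426 mol): C 1.000, H 2.000
Empirical formula: CH2
Empirical-formula mass = 14.03 g/mol; 56 ÷ 14.03 ≈ 4, so the molecular formula is C4H8.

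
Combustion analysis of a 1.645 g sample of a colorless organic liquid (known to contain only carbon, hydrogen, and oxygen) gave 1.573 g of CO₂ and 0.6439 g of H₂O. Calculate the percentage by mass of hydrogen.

4.38%

mol C = 1.573 g CO₂ ÷ 44.009 g/mol = 0.035743 mol
mol H = 2 × 0.6439 g H₂O ÷ 18.015 g/mol = 0.071485 mol
mass O = 1.645 − (0.42931 + 0.072057) = 1.1436 g → mol O = 1.1436 ÷ 15.999 = 0.071482 mol
mass % H = 0.072057 g ÷ 1.645 g × 100%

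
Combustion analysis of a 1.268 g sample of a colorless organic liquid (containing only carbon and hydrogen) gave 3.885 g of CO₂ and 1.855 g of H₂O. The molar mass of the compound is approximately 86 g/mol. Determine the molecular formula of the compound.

mol C = 3.885 g CO₂ ÷ 44.009 g/mol = 0.088277 mol
mol H = 2 × 1.855 g H₂O ÷ 18.015 g/mol = 0.20594 mol
Divide by the smallest (0.088277 mol): C 1.000, H 2.333
Multiplying each by 3 gives whole numbers: C 3.00, H 7.00
Empirical formula: C3H7
Empirical-formula mass = 43.09 g/mol; 86 ÷ 43.09 ≈ 2, so the molecular formula is C6H14.

C6H14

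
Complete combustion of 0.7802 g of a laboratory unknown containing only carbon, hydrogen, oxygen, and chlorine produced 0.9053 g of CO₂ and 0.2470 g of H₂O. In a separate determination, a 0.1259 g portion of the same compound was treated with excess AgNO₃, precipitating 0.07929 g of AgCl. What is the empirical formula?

C6H8ClO7

mol C = 0.9053 g CO₂ ÷ 44.009 g/mol = 0.020571 mol
mol H = 2 × 0.2470 g H₂O ÷ 18.015 g/mol = 0.027422 mol
From the AgCl data: mol Cl per gram of compound = (0.07929 ÷ 143.318) ÷ 0.1259 = 0.0043943 mol/g, so in the 0.7802 g combustion sample mol Cl = 0.0034285 mol
mass O = 0.7802 − (0.24708 + 0.027641 + 0.12154) = 0.38394 g → mol O = 0.38394 ÷ 15.999 = 0.023998 mol
Divide by the smallest (0.0034285 mol): C 6.000, H 7.998, Cl 1.000, O 7.000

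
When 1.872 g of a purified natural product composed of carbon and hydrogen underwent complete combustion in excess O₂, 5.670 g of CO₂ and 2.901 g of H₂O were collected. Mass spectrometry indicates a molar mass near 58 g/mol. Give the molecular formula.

C4H10

mol C = 5.670 g CO₂ ÷ 44.009 g/mol = 0.12884 mol
mol H = 2 × 2.901 g H₂O ÷ 18.015 g/mol = 0.32206 mol
Divide by the smallest (0.12884 mol): C 1.000, H 2.500
Multiplying each by 2 gives whole numbers: C 2.00, H 5.00
Empirical formula: C2H5
Empirical-formula mass = 29.06 g/mol; 58 ÷ 29.06 ≈ 2, so the molecular formula is C4H10.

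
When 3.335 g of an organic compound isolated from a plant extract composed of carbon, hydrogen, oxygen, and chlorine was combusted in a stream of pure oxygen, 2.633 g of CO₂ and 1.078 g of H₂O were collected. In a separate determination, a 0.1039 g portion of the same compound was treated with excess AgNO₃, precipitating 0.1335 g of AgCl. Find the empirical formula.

C2H4ClO3

mol C = 2.633 g CO₂ ÷ 44.009 g/mol = 0.059829 mol
mol H = 2 × 1.078 g H₂O ÷ 18.015 g/mol = 0.11968 mol
From the AgCl data: mol Cl per gram of compound = (0.1335 ÷ 143.318) ÷ 0.1039 = 0.0089653 mol/g, so in the 3.335 g combustion sample mol Cl = 0.029899 mol
mass O = 3.335 − (0.71860 + 0.12064 + 1.0599) = 1.4358 g → mol O = 1.4358 ÷ 15.999 = 0.089745 mol
Divide by the smallest (0.029899 mol): C 2.001, H 4.003, Cl 1.000, O 3.002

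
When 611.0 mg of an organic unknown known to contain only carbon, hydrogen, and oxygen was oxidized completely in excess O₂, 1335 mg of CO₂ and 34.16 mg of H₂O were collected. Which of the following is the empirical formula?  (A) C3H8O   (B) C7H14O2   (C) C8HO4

mol C = 1.335 g CO₂ ÷ 44.009 g/mol = 0.030335 mol
mol H = 2 × 0.03416 g H₂O ÷ 18.015 g/mol = 0.0037924 mol
mass O = 0.6110 − (0.36435 + 0.0038227) = 0.24283 g → mol O = 0.24283 ÷ 15.999 = 0.015178 mol
Divide by the smallest (0.0037924 mol): C 7.999, H 1.000, O 4.002

(C) C8HO4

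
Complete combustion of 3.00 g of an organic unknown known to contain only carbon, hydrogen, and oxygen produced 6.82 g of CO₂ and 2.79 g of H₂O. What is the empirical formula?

mol C = 6.82 g CO₂ ÷ 44.009 g/mol = 0.1550 mol
mol H = 2 × 2.79 g H₂O ÷ 18.015 g/mol = 0.3097 mol
mass O = 3.00 − (1.861 + 0.3122) = 0.8265 g → mol O = 0.8265 ÷ 15.999 = 0.05166 mol
Divide by the smallest (0.05166 mol): C 3.000, H 5.996, O 1.000

C3H6O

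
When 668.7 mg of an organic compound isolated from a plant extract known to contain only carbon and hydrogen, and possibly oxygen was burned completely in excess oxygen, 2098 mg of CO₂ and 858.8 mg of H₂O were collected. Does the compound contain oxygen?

mol C = 2.098 g CO₂ ÷ 44.009 g/mol = 0.047672 mol
mol H = 2 × 0.8588 g H₂O ÷ 18.015 g/mol = 0.095343 mol
C and H together account for 0.66869 g — essentially the entire 0.6687 g sample — so the compound contains no oxygen.

no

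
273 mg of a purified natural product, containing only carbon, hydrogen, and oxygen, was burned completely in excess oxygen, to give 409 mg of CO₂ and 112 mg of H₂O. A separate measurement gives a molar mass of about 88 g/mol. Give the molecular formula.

C3H4O3

mol C = 0.409 g CO₂ ÷ 44.009 g/mol = 0.009294 mol
mol H = 2 × 0.112 g H₂O ÷ 18.015 g/mol = 0.01243 mol
mass O = 0.273 − (0.1116 + 0.01253) = 0.1488 g → mol O = 0.1488 ÷ 15.999 = 0.009303 mol
Divide by the smallest (0.009294 mol): C 1.000, H 1.338, O 1.001
Multiplying each by 3 gives whole numbers: C 3.00, H 4.01, O 3.00
Empirical formula: C3H4O3
Empirical-formula mass = 88.06 g/mol; 88 ÷ 88.06 ≈ 1, so the molecular formula is C3H4O3.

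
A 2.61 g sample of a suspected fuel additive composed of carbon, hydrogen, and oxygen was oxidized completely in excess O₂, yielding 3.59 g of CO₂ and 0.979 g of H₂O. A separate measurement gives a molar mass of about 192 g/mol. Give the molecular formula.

mol C = 3.59 g CO₂ ÷ 44.009 g/mol = 0.08157 mol
mol H = 2 × 0.979 g H₂O ÷ 18.015 g/mol = 0.1087 mol
mass O = 2.61 − (0.9798 + 0.1096) = 1.521 g → mol O = 1.521 ÷ 15.999 = 0.09505 mol
Divide by the smallest (0.08157 mol): C 1.000, H 1.332, O 1.165
Multiplying each by 6 gives whole numbers: C 6.00, H 7.99, O 6.99
Empirical formula: C6H8O7
Empirical-formula mass = 192.12 g/mol; 192 ÷ 192.12 ≈ 1, so the molecular formula is C6H8O7.

C6H8O7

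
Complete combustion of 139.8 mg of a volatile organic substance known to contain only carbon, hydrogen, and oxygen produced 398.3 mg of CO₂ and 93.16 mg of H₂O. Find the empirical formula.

C7H8O

mol C = 0.3983 g CO₂ ÷ 44.009 g/mol = 0.0090504 mol
mol H = 2 × 0.09316 g H₂O ÷ 18.015 g/mol = 0.010342 mol
mass O = 0.1398 − (0.10870 + 0.010425) = 0.020670 g → mol O = 0.020670 ÷ 15.999 = 0.0012920 mol
Divide by the smallest (0.0012920 mol): C 7.005, H 8.005, O 1.000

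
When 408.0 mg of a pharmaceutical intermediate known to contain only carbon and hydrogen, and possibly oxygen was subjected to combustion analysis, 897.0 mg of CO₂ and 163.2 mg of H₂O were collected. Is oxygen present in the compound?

yes

mol C = 0.8970 g CO₂ ÷ 44.009 g/mol = 0.020382 mol
mol H = 2 × 0.1632 g H₂O ÷ 18.015 g/mol = 0.018118 mol
C and H account for only 0.26307 g of the 0.4080 g sample; the remaining 0.14493 g must be oxygen.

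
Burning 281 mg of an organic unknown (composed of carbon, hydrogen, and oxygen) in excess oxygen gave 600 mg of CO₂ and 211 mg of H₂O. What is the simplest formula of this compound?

C7H12O3

mol C = 0.600 g CO₂ ÷ 44.009 g/mol = 0.01363 mol
mol H = 2 × 0.211 g H₂O ÷ 18.015 g/mol = 0.02342 mol
mass O = 0.281 − (0.1638 + 0.02361) = 0.09363 g → mol O = 0.09363 ÷ 15.999 = 0.005853 mol
Divide by the smallest (0.005853 mol): C 2.330, H 4.003, O 1.000
Multiplying each by 3 gives whole numbers: C 6.99, H 12.01, O 3.00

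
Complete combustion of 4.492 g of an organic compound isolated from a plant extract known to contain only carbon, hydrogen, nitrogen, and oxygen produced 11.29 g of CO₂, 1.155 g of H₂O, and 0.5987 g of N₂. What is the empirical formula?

mol C = 11.29 g CO₂ ÷ 44.009 g/mol = 0.25654 mol
mol H = 2 × 1.155 g H₂O ÷ 18.015 g/mol = 0.12823 mol
mol N = 2 × 0.5987 g N₂ ÷ 28.014 g/mol = 0.042743 mol
mass O = 4.492 − (3.0813 + 0.12925 + 0.59870) = 0.68276 g → mol O = 0.68276 ÷ 15.999 = 0.042675 mol
Divide by the smallest (0.042675 mol): C 6.011, H 3.005, N 1.002, O 1.000

C6H3NO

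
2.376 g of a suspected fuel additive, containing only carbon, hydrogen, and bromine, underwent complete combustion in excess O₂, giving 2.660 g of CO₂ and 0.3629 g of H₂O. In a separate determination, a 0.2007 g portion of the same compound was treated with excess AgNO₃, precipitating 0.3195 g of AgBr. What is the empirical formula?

C3H2Br

mol C = 2.660 g CO₂ ÷ 44.009 g/mol = 0.060442 mol
mol H = 2 × 0.3629 g H₂O ÷ 18.015 g/mol = 0.040289 mol
From the AgBr data: mol Br per gram of compound = (0.3195 ÷ 187.772) ÷ 0.2007 = 0.0084780 mol/g, so in the 2.376 g combustion sample mol Br = 0.020144 mol
Divide by the smallest (0.020144 mol): C 3.001, H 2.000, Br 1.000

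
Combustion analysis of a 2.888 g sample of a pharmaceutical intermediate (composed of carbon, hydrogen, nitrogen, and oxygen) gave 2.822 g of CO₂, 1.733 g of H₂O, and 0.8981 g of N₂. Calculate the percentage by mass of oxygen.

mol C = 2.822 g CO₂ ÷ 44.009 g/mol = 0.064123 mol
mol H = 2 × 1.733 g H₂O ÷ 18.015 g/mol = 0.19240 mol
mol N = 2 × 0.8981 g N₂ ÷ 28.014 g/mol = 0.064118 mol
mass O = 2.888 − (0.77018 + 0.19393 + 0.89810) = 1.0258 g → mol O = 1.0258 ÷ 15.999 = 0.064115 mol
mass % O = 1.0258 g ÷ 2.888 g × 100%

35.52%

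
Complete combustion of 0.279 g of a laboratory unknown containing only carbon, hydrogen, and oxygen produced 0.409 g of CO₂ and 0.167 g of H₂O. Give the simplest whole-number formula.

mol C = 0.409 g CO₂ ÷ 44.009 g/mol = 0.009294 mol
mol H = 2 × 0.167 g H₂O ÷ 18.015 g/mol = 0.01854 mol
mass O = 0.279 − (0.1116 + 0.01869) = 0.1487 g → mol O = 0.1487 ÷ 15.999 = 0.009293 mol
Divide by the smallest (0.009293 mol): C 1.000, H 1.995, O 1.000

CH2O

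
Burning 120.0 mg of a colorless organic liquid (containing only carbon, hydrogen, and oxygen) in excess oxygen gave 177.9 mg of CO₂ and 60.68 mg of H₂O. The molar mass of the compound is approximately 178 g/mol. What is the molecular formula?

mol C = 0.1779 g CO₂ ÷ 44.009 g/mol = 0.0040424 mol
mol H = 2 × 0.06068 g H₂O ÷ 18.015 g/mol = 0.0067366 mol
mass O = 0.1200 − (0.048553 + 0.0067905) = 0.064657 g → mol O = 0.064657 ÷ 15.999 = 0.0040413 mol
Divide by the smallest (0.0040413 mol): C 1.000, H 1.667, O 1.000
Multiplying each by 3 gives whole numbers: C 3.00, H 5.00, O 3.00
Empirical formula: C3H5O3
Empirical-formula mass = 89.07 g/mol; 178 ÷ 89.07 ≈ 2, so the molecular formula is C6H10O6.

C6H10O6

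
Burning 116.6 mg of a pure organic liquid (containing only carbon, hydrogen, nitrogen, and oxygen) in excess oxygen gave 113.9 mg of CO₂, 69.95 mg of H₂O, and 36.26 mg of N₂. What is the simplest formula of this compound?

mol C = 0.1139 g CO₂ ÷ 44.009 g/mol = 0.0025881 mol
mol H = 2 × 0.06995 g H₂O ÷ 18.015 g/mol = 0.0077658 mol
mol N = 2 × 0.03626 g N₂ ÷ 28.014 g/mol = 0.0025887 mol
mass O = 0.1166 − (0.031086 + 0.0078279 + 0.036260) = 0.041426 g → mol O = 0.041426 ÷ 15.999 = 0.0025893 mol
Divide by the smallest (0.0025881 mol): C 1.000, H 3.001, N 1.000, O 1.000

CH3NO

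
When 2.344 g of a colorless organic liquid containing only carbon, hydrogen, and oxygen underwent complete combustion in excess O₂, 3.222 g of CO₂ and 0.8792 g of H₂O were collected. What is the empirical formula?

C6H8O7

mol C = 3.222 g CO₂ ÷ 44.009 g/mol = 0.073212 mol
mol H = 2 × 0.8792 g H₂O ÷ 18.015 g/mol = 0.097608 mol
mass O = 2.344 − (0.87935 + 0.098388) = 1.3663 g → mol O = 1.3663 ÷ 15.999 = 0.085397 mol
Divide by the smallest (0.073212 mol): C 1.000, H 1.333, O 1.166
Multiplying each by 6 gives whole numbers: C 6.00, H 8.00, O 7.00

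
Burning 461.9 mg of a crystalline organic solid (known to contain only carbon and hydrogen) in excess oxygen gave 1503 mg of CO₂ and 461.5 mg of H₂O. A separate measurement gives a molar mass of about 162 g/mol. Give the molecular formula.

mol C = 1.503 g CO₂ ÷ 44.009 g/mol = 0.034152 mol
mol H = 2 × 0.4615 g H₂O ÷ 18.015 g/mol = 0.051235 mol
Divide by the smallest (0.034152 mol): C 1.000, H 1.500
Multiplying each by 2 gives whole numbers: C 2.00, H 3.00
Empirical formula: C2H3
Empirical-formula mass = 27.05 g/mol; 162 ÷ 27.05 ≈ 6, so the molecular formula is C12H18.

C12H18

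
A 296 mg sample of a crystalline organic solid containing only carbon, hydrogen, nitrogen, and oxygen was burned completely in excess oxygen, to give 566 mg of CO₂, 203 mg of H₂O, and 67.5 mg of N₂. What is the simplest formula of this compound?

mol C = 0.566 g CO₂ ÷ 44.009 g/mol = 0.01286 mol
mol H = 2 × 0.203 g H₂O ÷ 18.015 g/mol = 0.02254 mol
mol N = 2 × 0.0675 g N₂ ÷ 28.014 g/mol = 0.004819 mol
mass O = 0.296 − (0.1545 + 0.02272 + 0.06750) = 0.05131 g → mol O = 0.05131 ÷ 15.999 = 0.003207 mol
Divide by the smallest (0.003207 mol): C 4.010, H 7.027, N 1.503, O 1.000
Multiplying each by 2 gives whole numbers: C 8.02, H 14.05, N 3.01, O 2.00

C8H14N3O2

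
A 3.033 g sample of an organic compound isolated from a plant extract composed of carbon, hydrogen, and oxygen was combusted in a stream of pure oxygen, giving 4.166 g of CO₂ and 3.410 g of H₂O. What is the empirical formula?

CH4O

mol C = 4.166 g CO₂ ÷ 44.009 g/mol = 0.094662 mol
mol H = 2 × 3.410 g H₂O ÷ 18.015 g/mol = 0.37857 mol
mass O = 3.033 − (1.1370 + 0.38160) = 1.5144 g → mol O = 1.5144 ÷ 15.999 = 0.094656 mol
Divide by the smallest (0.094656 mol): C 1.000, H 3.999, O 1.000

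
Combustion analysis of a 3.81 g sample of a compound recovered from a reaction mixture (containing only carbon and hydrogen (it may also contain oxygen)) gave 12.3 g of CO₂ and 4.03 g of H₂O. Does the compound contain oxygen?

mol C = 12.3 g CO₂ ÷ 44.009 g/mol = 0.2795 mol
mol H = 2 × 4.03 g H₂O ÷ 18.015 g/mol = 0.4474 mol
C and H together account for 3.808 g — essentially the entire 3.81 g sample — so the compound contains no oxygen.

no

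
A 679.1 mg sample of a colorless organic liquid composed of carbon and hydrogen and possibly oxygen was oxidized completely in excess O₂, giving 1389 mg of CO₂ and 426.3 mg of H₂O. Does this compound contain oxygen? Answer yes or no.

yes

mol C = 1.389 g CO₂ ÷ 44.009 g/mol = 0.031562 mol
mol H = 2 × 0.4263 g H₂O ÷ 18.015 g/mol = 0.047327 mol
C and H account for only 0.42679 g of the 0.6791 g sample; the remaining 0.25231 g must be oxygen.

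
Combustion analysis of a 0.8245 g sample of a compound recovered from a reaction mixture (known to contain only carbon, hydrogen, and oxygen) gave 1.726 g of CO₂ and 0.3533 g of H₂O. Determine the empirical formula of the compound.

mol C = 1.726 g CO₂ ÷ 44.009 g/mol = 0.039219 mol
mol H = 2 × 0.3533 g H₂O ÷ 18.015 g/mol = 0.039223 mol
mass O = 0.8245 − (0.47106 + 0.039537) = 0.31390 g → mol O = 0.31390 ÷ 15.999 = 0.019620 mol
Divide by the smallest (0.019620 mol): C 1.999, H 1.999, O 1.000

C2H2O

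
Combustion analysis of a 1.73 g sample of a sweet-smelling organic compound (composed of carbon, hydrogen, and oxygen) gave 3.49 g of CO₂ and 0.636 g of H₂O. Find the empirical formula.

C9H8O5

mol C = 3.49 g CO₂ ÷ 44.009 g/mol = 0.07930 mol
mol H = 2 × 0.636 g H₂O ÷ 18.015 g/mol = 0.07061 mol
mass O = 1.73 − (0.9525 + 0.07117) = 0.7063 g → mol O = 0.7063 ÷ 15.999 = 0.04415 mol
Divide by the smallest (0.04415 mol): C 1.796, H 1.599, O 1.000
Multiplying each by 5 gives whole numbers: C 8.98, H 8.00, O 5.00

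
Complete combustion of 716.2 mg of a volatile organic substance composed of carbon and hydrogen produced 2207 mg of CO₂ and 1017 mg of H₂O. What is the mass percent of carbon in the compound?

84.10%

mol C = 2.207 g CO₂ ÷ 44.009 g/mol = 0.050149 mol
mol H = 2 × 1.017 g H₂O ÷ 18.015 g/mol = 0.11291 mol
mass % C = 0.60234 g ÷ 0.7162 g × 100%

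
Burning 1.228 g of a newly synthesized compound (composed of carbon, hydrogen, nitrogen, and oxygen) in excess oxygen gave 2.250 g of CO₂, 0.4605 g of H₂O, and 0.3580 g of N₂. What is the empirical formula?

mol C = 2.250 g CO₂ ÷ 44.009 g/mol = 0.051126 mol
mol H = 2 × 0.4605 g H₂O ÷ 18.015 g/mol = 0.051124 mol
mol N = 2 × 0.3580 g N₂ ÷ 28.014 g/mol = 0.025559 mol
mass O = 1.228 − (0.61407 + 0.051533 + 0.35800) = 0.20439 g → mol O = 0.20439 ÷ 15.999 = 0.012775 mol
Divide by the smallest (0.012775 mol): C 4.002, H 4.002, N 2.001, O 1.000

C4H4N2O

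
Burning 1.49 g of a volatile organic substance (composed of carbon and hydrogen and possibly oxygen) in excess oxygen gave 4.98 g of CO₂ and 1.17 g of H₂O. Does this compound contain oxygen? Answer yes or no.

mol C = 4.98 g CO₂ ÷ 44.009 g/mol = 0.1132 mol
mol H = 2 × 1.17 g H₂O ÷ 18.015 g/mol = 0.1299 mol
C and H together account for 1.490 g — essentially the entire 1.49 g sample — so the compound contains no oxygen.

no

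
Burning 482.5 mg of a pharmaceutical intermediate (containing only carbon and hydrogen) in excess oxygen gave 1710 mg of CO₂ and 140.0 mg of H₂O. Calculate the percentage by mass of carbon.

96.72%

mol C = 1.710 g CO₂ ÷ 44.009 g/mol = 0.038856 mol
mol H = 2 × 0.1400 g H₂O ÷ 18.015 g/mol = 0.015543 mol
mass % C = 0.46670 g ÷ 0.4825 g × 100%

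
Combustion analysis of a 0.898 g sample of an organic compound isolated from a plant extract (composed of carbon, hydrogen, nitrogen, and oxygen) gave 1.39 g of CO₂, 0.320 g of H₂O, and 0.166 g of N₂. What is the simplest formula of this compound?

C8H9N3O5

mol C = 1.39 g CO₂ ÷ 44.009 g/mol = 0.03158 mol
mol H = 2 × 0.320 g H₂O ÷ 18.015 g/mol = 0.03553 mol
mol N = 2 × 0.166 g N₂ ÷ 28.014 g/mol = 0.01185 mol
mass O = 0.898 − (0.3794 + 0.03581 + 0.1660) = 0.3168 g → mol O = 0.3168 ÷ 15.999 = 0.01980 mol
Divide by the smallest (0.01185 mol): C 2.665, H 2.998, N 1.000, O 1.671
Multiplying each by 3 gives whole numbers: C 8.00, H 8.99, N 3.00, O 5.01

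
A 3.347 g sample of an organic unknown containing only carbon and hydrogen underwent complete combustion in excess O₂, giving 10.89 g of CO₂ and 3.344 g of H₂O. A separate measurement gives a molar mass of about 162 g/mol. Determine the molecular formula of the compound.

mol C = 10.89 g CO₂ ÷ 44.009 g/mol = 0.24745 mol
mol H = 2 × 3.344 g H₂O ÷ 18.015 g/mol = 0.37125 mol
Divide by the smallest (0.24745 mol): C 1.000, H 1.500
Multiplying each by 2 gives whole numbers: C 2.00, H 3.00
Empirical formula: C2H3
Empirical-formula mass = 27.05 g/mol; 162 ÷ 27.05 ≈ 6, so the molecular formula is C12H18.

C12H18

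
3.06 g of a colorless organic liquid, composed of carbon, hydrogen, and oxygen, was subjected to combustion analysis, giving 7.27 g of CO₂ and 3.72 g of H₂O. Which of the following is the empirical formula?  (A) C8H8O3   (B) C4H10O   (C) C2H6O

(B) C4H10O

mol C = 7.27 g CO₂ ÷ 44.009 g/mol = 0.1652 mol
mol H = 2 × 3.72 g H₂O ÷ 18.015 g/mol = 0.4130 mol
mass O = 3.06 − (1.984 + 0.4163) = 0.6596 g → mol O = 0.6596 ÷ 15.999 = 0.04123 mol
Divide by the smallest (0.04123 mol): C 4.007, H 10.018, O 1.000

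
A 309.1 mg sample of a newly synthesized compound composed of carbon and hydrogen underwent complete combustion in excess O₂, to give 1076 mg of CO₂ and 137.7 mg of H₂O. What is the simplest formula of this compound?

C8H5

mol C = 1.076 g CO₂ ÷ 44.009 g/mol = 0.024450 mol
mol H = 2 × 0.1377 g H₂O ÷ 18.015 g/mol = 0.015287 mol
Divide by the smallest (0.015287 mol): C 1.599, H 1.000
Multiplying each by 5 gives whole numbers: C 8.00, H 5.00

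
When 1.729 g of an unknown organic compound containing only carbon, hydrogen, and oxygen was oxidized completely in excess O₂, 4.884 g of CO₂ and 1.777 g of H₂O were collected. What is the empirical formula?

mol C = 4.884 g CO₂ ÷ 44.009 g/mol = 0.11098 mol
mol H = 2 × 1.777 g H₂O ÷ 18.015 g/mol = 0.19728 mol
mass O = 1.729 − (1.3329 + 0.19886) = 0.19719 g → mol O = 0.19719 ÷ 15.999 = 0.012325 mol
Divide by the smallest (0.012325 mol): C 9.004, H 16.006, O 1.000

C9H16O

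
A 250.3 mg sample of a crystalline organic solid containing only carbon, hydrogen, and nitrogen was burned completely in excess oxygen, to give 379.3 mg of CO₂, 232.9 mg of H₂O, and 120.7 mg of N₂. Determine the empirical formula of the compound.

CH3N

mol C = 0.3793 g CO₂ ÷ 44.009 g/mol = 0.0086187 mol
mol H = 2 × 0.2329 g H₂O ÷ 18.015 g/mol = 0.025856 mol
mol N = 2 × 0.1207 g N₂ ÷ 28.014 g/mol = 0.0086171 mol
Divide by the smallest (0.0086171 mol): C 1.000, H 3.001, N 1.000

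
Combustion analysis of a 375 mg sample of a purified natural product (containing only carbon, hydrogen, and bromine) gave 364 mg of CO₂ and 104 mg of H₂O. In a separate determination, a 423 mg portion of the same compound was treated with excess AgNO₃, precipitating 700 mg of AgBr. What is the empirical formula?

C5H7Br2

mol C = 0.364 g CO₂ ÷ 44.009 g/mol = 0.008271 mol
mol H = 2 × 0.104 g H₂O ÷ 18.015 g/mol = 0.01155 mol
From the AgBr data: mol Br per gram of compound = (0.700 ÷ 187.772) ÷ 0.423 = 0.008813 mol/g, so in the 0.375 g combustion sample mol Br = 0.003305 mol
Divide by the smallest (0.003305 mol): C 2.503, H 3.494, Br 1.000
Multiplying each by 2 gives whole numbers: C 5.01, H 6.99, Br 2.00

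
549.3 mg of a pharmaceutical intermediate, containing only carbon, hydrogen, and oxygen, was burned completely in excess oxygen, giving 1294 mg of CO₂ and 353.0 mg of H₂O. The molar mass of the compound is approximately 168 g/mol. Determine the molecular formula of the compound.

mol C = 1.294 g CO₂ ÷ 44.009 g/mol = 0.029403 mol
mol H = 2 × 0.3530 g H₂O ÷ 18.015 g/mol = 0.039190 mol
mass O = 0.5493 − (0.35316 + 0.039503) = 0.15664 g → mol O = 0.15664 ÷ 15.999 = 0.0097904 mol
Divide by the smallest (0.0097904 mol): C 3.003, H 4.003, O 1.000
Empirical formula: C3H4O
Empirical-formula mass = 56.06 g/mol; 168 ÷ 56.06 ≈ 3, so the molecular formula is C9H12O3.

C9H12O3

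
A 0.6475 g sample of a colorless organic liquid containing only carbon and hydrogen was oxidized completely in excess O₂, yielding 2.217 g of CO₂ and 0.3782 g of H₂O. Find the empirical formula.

mol C = 2.217 g CO₂ ÷ 44.009 g/mol = 0.050376 mol
mol H = 2 × 0.3782 g H₂O ÷ 18.015 g/mol = 0.041987 mol
Divide by the smallest (0.041987 mol): C 1.200, H 1.000
Multiplying each by 5 gives whole numbers: C 6.00, H 5.00

C6H5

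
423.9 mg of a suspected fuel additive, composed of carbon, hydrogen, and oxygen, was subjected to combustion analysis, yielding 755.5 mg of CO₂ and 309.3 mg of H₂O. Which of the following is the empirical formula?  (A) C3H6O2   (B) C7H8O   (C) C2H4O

(A) C3H6O2

mol C = 0.7555 g CO₂ ÷ 44.009 g/mol = 0.017167 mol
mol H = 2 × 0.3093 g H₂O ÷ 18.015 g/mol = 0.034338 mol
mass O = 0.4239 − (0.20619 + 0.034613) = 0.18310 g → mol O = 0.18310 ÷ 15.999 = 0.011444 mol
Divide by the smallest (0.011444 mol): C 1.500, H 3.000, O 1.000
Multiplying each by 2 gives whole numbers: C 3.00, H 6.00, O 2.00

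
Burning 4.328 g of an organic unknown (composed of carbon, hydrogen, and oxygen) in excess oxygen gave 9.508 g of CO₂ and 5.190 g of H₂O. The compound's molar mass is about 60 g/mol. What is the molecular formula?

C3H8O

mol C = 9.508 g CO₂ ÷ 44.009 g/mol = 0.21605 mol
mol H = 2 × 5.190 g H₂O ÷ 18.015 g/mol = 0.57619 mol
mass O = 4.328 − (2.5949 + 0.58080) = 1.1523 g → mol O = 1.1523 ÷ 15.999 = 0.072021 mol
Divide by the smallest (0.072021 mol): C 3.000, H 8.000, O 1.000
Empirical formula: C3H8O
Empirical-formula mass = 60.10 g/mol; 60 ÷ 60.10 ≈ 1, so the molecular formula is C3H8O.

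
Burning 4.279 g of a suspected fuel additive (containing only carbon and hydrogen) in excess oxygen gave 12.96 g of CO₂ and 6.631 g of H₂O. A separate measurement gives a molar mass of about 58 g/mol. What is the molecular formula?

mol C = 12.96 g CO₂ ÷ 44.009 g/mol = 0.29449 mol
mol H = 2 × 6.631 g H₂O ÷ 18.015 g/mol = 0.73616 mol
Divide by the smallest (0.29449 mol): C 1.000, H 2.500
Multiplying each by 2 gives whole numbers: C 2.00, H 5.00
Empirical formula: C2H5
Empirical-formula mass = 29.06 g/mol; 58 ÷ 29.06 ≈ 2, so the molecular formula is C4H10.

C4H10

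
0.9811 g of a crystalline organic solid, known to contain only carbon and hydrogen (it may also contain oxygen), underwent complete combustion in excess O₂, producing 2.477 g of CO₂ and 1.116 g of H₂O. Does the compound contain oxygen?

mol C = 2.477 g CO₂ ÷ 44.009 g/mol = 0.056284 mol
mol H = 2 × 1.116 g H₂O ÷ 18.015 g/mol = 0.12390 mol
C and H account for only 0.80091 g of the 0.9811 g sample; the remaining 0.18019 g must be oxygen.

yes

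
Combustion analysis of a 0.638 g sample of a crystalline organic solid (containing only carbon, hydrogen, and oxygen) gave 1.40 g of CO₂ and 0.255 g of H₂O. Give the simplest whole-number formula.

mol C = 1.40 g CO₂ ÷ 44.009 g/mol = 0.03181 mol
mol H = 2 × 0.255 g H₂O ÷ 18.015 g/mol = 0.02831 mol
mass O = 0.638 − (0.3821 + 0.02854) = 0.2274 g → mol O = 0.2274 ÷ 15.999 = 0.01421 mol
Divide by the smallest (0.01421 mol): C 2.238, H 1.992, O 1.000
Multiplying each by 4 gives whole numbers: C 8.95, H 7.97, O 4.00

C9H8O4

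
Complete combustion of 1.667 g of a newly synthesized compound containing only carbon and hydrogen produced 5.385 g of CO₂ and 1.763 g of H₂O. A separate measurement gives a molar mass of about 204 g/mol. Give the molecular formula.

C15H24

mol C = 5.385 g CO₂ ÷ 44.009 g/mol = 0.12236 mol
mol H = 2 × 1.763 g H₂O ÷ 18.015 g/mol = 0.19573 mol
Divide by the smallest (0.12236 mol): C 1.000, H 1.600
Multiplying each by 5 gives whole numbers: C 5.00, H 8.00
Empirical formula: C5H8
Empirical-formula mass = 68.12 g/mol; 204 ÷ 68.12 ≈ 3, so the molecular formula is C15H24.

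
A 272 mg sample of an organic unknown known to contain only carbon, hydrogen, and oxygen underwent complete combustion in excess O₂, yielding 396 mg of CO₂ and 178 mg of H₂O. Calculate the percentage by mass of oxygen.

52.9%

mol C = 0.396 g CO₂ ÷ 44.009 g/mol = 0.008998 mol
mol H = 2 × 0.178 g H₂O ÷ 18.015 g/mol = 0.01976 mol
mass O = 0.272 − (0.1081 + 0.01992) = 0.1440 g → mol O = 0.1440 ÷ 15.999 = 0.009001 mol
mass % O = 0.1440 g ÷ 0.272 g × 100%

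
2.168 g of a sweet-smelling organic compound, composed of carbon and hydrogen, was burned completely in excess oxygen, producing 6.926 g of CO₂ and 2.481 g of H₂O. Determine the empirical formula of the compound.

C4H7

mol C = 6.926 g CO₂ ÷ 44.009 g/mol = 0.15738 mol
mol H = 2 × 2.481 g H₂O ÷ 18.015 g/mol = 0.27544 mol
Divide by the smallest (0.15738 mol): C 1.000, H 1.750
Multiplying each by 4 gives whole numbers: C 4.00, H 7.00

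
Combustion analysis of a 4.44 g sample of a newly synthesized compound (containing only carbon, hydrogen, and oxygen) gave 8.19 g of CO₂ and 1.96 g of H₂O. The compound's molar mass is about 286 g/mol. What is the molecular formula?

C12H14O8

mol C = 8.19 g CO₂ ÷ 44.009 g/mol = 0.1861 mol
mol H = 2 × 1.96 g H₂O ÷ 18.015 g/mol = 0.2176 mol
mass O = 4.44 − (2.235 + 0.2193) = 1.985 g → mol O = 1.985 ÷ 15.999 = 0.1241 mol
Divide by the smallest (0.1241 mol): C 1.500, H 1.753, O 1.000
Multiplying each by 4 gives whole numbers: C 6.00, H 7.01, O 4.00
Empirical formula: C6H7O4
Empirical-formula mass = 143.12 g/mol; 286 ÷ 143.12 ≈ 2, so the molecular formula is C12H14O8.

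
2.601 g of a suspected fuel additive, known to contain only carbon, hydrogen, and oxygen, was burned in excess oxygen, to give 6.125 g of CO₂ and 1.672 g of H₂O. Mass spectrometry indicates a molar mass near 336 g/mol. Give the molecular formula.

mol C = 6.125 g CO₂ ÷ 44.009 g/mol = 0.13918 mol
mol H = 2 × 1.672 g H₂O ÷ 18.015 g/mol = 0.18562 mol
mass O = 2.601 − (1.6716 + 0.18711) = 0.74225 g → mol O = 0.74225 ÷ 15.999 = 0.046393 mol
Divide by the smallest (0.046393 mol): C 3.000, H 4.001, O 1.000
Empirical formula: C3H4O
Empirical-formula mass = 56.06 g/mol; 336 ÷ 56.06 ≈ 6, so the molecular formula is C18H24O6.

C18H24O6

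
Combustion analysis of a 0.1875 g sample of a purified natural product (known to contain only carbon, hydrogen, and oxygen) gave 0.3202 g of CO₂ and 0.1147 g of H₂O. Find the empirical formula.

mol C = 0.3202 g CO₂ ÷ 44.009 g/mol = 0.0072758 mol
mol H = 2 × 0.1147 g H₂O ÷ 18.015 g/mol = 0.012734 mol
mass O = 0.1875 − (0.087389 + 0.012836) = 0.087275 g → mol O = 0.087275 ÷ 15.999 = 0.0054550 mol
Divide by the smallest (0.0054550 mol): C 1.334, H 2.334, O 1.000
Multiplying each by 3 gives whole numbers: C 4.00, H 7.00, O 3.00

C4H7O3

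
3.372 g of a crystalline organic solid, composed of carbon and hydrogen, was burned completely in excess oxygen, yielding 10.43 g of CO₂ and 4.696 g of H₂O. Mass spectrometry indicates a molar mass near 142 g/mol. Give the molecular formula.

mol C = 10.43 g CO₂ ÷ 44.009 g/mol = 0.23700 mol
mol H = 2 × 4.696 g H₂O ÷ 18.015 g/mol = 0.52134 mol
Divide by the smallest (0.23700 mol): C 1.000, H 2.200
Multiplying each by 5 gives whole numbers: C 5.00, H 11.00
Empirical formula: C5H11
Empirical-formula mass = 71.14 g/mol; 142 ÷ 71.14 ≈ 2, so the molecular formula is C10H22.

C10H22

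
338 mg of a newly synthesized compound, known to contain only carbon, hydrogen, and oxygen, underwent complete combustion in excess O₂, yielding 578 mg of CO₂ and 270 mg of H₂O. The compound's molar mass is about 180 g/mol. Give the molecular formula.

mol C = 0.578 g CO₂ ÷ 44.009 g/mol = 0.01313 mol
mol H = 2 × 0.270 g H₂O ÷ 18.015 g/mol = 0.02998 mol
mass O = 0.338 − (0.1577 + 0.03021) = 0.1500 g → mol O = 0.1500 ÷ 15.999 = 0.009378 mol
Divide by the smallest (0.009378 mol): C 1.400, H 3.196, O 1.000
Multiplying each by 5 gives whole numbers: C 7.00, H 15.98, O 5.00
Empirical formula: C7H16O5
Empirical-formula mass = 180.20 g/mol; 180 ÷ 180.20 ≈ 1, so the molecular formula is C7H16O5.

C7H16O5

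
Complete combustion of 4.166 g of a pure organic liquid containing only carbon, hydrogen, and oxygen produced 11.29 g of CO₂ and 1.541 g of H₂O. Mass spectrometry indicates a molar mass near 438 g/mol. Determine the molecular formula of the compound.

C27H18O6

mol C = 11.29 g CO₂ ÷ 44.009 g/mol = 0.25654 mol
mol H = 2 × 1.541 g H₂O ÷ 18.015 g/mol = 0.17108 mol
mass O = 4.166 − (3.0813 + 0.17245) = 0.91227 g → mol O = 0.91227 ÷ 15.999 = 0.057020 mol
Divide by the smallest (0.057020 mol): C 4.499, H 3.000, O 1.000
Multiplying each by 2 gives whole numbers: C 9.00, H 6.00, O 2.00
Empirical formula: C9H6O2
Empirical-formula mass = 146.14 g/mol; 438 ÷ 146.14 ≈ 3, so the molecular formula is C27H18O6.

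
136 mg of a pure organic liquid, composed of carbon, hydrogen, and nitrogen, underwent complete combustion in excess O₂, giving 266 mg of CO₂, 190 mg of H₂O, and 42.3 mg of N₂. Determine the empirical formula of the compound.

mol C = 0.266 g CO₂ ÷ 44.009 g/mol = 0.006044 mol
mol H = 2 × 0.190 g H₂O ÷ 18.015 g/mol = 0.02109 mol
mol N = 2 × 0.0423 g N₂ ÷ 28.014 g/mol = 0.003020 mol
Divide by the smallest (0.003020 mol): C 2.001, H 6.985, N 1.000

C2H7N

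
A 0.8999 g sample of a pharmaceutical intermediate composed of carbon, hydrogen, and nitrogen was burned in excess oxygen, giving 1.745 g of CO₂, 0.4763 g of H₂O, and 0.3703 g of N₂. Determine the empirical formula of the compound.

C3H4N2

mol C = 1.745 g CO₂ ÷ 44.009 g/mol = 0.039651 mol
mol H = 2 × 0.4763 g H₂O ÷ 18.015 g/mol = 0.052878 mol
mol N = 2 × 0.3703 g N₂ ÷ 28.014 g/mol = 0.026437 mol
Divide by the smallest (0.026437 mol): C 1.500, H 2.000, N 1.000
Multiplying each by 2 gives whole numbers: C 3.00, H 4.00, N 2.00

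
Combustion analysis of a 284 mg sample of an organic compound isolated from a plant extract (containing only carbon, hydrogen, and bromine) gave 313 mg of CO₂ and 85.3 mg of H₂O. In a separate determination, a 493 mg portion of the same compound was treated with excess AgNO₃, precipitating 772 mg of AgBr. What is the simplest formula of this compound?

mol C = 0.313 g CO₂ ÷ 44.009 g/mol = 0.007112 mol
mol H = 2 × 0.0853 g H₂O ÷ 18.015 g/mol = 0.009470 mol
From the AgBr data: mol Br per gram of compound = (0.772 ÷ 187.772) ÷ 0.493 = 0.008339 mol/g, so in the 0.284 g combustion sample mol Br = 0.002368 mol
Divide by the smallest (0.002368 mol): C 3.003, H 3.998, Br 1.000

C3H4Br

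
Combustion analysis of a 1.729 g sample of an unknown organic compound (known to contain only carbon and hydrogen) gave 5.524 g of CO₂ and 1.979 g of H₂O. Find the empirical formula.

mol C = 5.524 g CO₂ ÷ 44.009 g/mol = 0.12552 mol
mol H = 2 × 1.979 g H₂O ÷ 18.015 g/mol = 0.21971 mol
Divide by the smallest (0.12552 mol): C 1.000, H 1.750
Multiplying each by 4 gives whole numbers: C 4.00, H 7.00

C4H7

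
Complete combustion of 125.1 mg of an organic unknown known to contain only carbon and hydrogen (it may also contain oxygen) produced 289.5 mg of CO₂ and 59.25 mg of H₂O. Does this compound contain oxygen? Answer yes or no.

yes

mol C = 0.2895 g CO₂ ÷ 44.009 g/mol = 0.0065782 mol
mol H = 2 × 0.05925 g H₂O ÷ 18.015 g/mol = 0.0065779 mol
C and H account for only 0.085641 g of the 0.1251 g sample; the remaining 0.039459 g must be oxygen.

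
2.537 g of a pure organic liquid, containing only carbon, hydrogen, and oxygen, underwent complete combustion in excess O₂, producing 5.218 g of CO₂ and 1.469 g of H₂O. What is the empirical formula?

mol C = 5.218 g CO₂ ÷ 44.009 g/mol = 0.11857 mol
mol H = 2 × 1.469 g H₂O ÷ 18.015 g/mol = 0.16309 mol
mass O = 2.537 − (1.4241 + 0.16439) = 0.94850 g → mol O = 0.94850 ÷ 15.999 = 0.059285 mol
Divide by the smallest (0.059285 mol): C 2.000, H 2.751, O 1.000
Multiplying each by 4 gives whole numbers: C 8.00, H 11.00, O 4.00

C8H11O4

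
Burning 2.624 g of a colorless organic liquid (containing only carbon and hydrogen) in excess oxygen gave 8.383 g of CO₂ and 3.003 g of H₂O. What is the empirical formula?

mol C = 8.383 g CO₂ ÷ 44.009 g/mol = 0.19048 mol
mol H = 2 × 3.003 g H₂O ÷ 18.015 g/mol = 0.33339 mol
Divide by the smallest (0.19048 mol): C 1.000, H 1.750
Multiplying each by 4 gives whole numbers: C 4.00, H 7.00

C4H7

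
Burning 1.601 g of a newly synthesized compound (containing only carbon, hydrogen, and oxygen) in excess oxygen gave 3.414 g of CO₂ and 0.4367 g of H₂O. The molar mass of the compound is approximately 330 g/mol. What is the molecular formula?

mol C = 3.414 g CO₂ ÷ 44.009 g/mol = 0.077575 mol
mol H = 2 × 0.4367 g H₂O ÷ 18.015 g/mol = 0.048482 mol
mass O = 1.601 − (0.93175 + 0.048870) = 0.62038 g → mol O = 0.62038 ÷ 15.999 = 0.038776 mol
Divide by the smallest (0.038776 mol): C 2.001, H 1.250, O 1.000
Multiplying each by 4 gives whole numbers: C 8.00, H 5.00, O 4.00
Empirical formula: C8H5O4
Empirical-formula mass = 165.12 g/mol; 330 ÷ 165.12 ≈ 2, so the molecular formula is C16H10O8.

C16H10O8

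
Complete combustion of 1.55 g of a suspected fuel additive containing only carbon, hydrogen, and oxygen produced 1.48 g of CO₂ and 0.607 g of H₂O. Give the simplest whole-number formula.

CH2O2

mol C = 1.48 g CO₂ ÷ 44.009 g/mol = 0.03363 mol
mol H = 2 × 0.607 g H₂O ÷ 18.015 g/mol = 0.06739 mol
mass O = 1.55 − (0.4039 + 0.06793) = 1.078 g → mol O = 1.078 ÷ 15.999 = 0.06739 mol
Divide by the smallest (0.03363 mol): C 1.000, H 2.004, O 2.004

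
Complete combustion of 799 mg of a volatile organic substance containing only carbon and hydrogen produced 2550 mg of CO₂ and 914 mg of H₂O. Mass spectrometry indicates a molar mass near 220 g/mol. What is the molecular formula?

C16H28

mol C = 2.55 g CO₂ ÷ 44.009 g/mol = 0.05794 mol
mol H = 2 × 0.914 g H₂O ÷ 18.015 g/mol = 0.1015 mol
Divide by the smallest (0.05794 mol): C 1.000, H 1.751
Multiplying each by 4 gives whole numbers: C 4.00, H 7.00
Empirical formula: C4H7
Empirical-formula mass = 55.10 g/mol; 220 ÷ 55.10 ≈ 4, so the molecular formula is C16H28.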